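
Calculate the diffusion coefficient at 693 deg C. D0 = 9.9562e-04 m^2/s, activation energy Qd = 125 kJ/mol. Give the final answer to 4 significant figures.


D = D0 * exp(-Qd / (R*T))
T = 966.15 K
D = 9.9562e-04 * exp(-125e3 / (8.314 * 966.15))
D = 1.737e-10 m^2/s


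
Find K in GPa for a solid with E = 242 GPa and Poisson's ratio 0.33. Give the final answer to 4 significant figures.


K = E / (3*(1-2*nu))
K = 242 / (3*(1-2*0.33))
K = 237.3 GPa


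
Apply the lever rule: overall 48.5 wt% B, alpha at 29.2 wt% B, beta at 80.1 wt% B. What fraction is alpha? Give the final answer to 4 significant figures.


f_alpha = (C_beta - C0) / (C_beta - C_alpha)
f_alpha = (80.1 - 48.5) / (80.1 - 29.2)
f_alpha = 0.6208


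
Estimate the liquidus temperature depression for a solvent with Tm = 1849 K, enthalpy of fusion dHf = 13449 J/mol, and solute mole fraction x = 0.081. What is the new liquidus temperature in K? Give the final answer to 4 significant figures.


dT = R*Tm^2*x / dHf
dT = 8.314 * 1849^2 * 0.081 / 13449
dT = 171.19 K
T_new = 1849 - 171.19 = 1678 K


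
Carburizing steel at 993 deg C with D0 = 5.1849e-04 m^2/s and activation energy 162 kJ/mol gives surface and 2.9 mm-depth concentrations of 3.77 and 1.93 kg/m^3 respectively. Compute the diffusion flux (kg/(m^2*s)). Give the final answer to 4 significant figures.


Step 1: D = D0 * exp(-Qd/(R*T))
T = 993 + 273.15 = 1266.15 K
D = 5.1849e-04 * exp(-162e3 / (8.314 * 1266.15)) = 1.07458e-10 m^2/s
Step 2: J = D * (C1 - C2) / dx
J = 1.07458e-10 * (3.77 - 1.93) / 2.9e-03
J = 6.818e-08 kg/(m^2*s)


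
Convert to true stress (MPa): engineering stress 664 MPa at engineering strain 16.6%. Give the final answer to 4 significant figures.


sigma_true = sigma_eng * (1 + epsilon_eng)
sigma_true = 664 * (1 + 0.166)
sigma_true = 774.2 MPa


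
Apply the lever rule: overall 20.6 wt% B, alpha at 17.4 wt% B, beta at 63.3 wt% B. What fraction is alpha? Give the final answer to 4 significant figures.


f_alpha = (C_beta - C0) / (C_beta - C_alpha)
f_alpha = (63.3 - 20.6) / (63.3 - 17.4)
f_alpha = 0.9303


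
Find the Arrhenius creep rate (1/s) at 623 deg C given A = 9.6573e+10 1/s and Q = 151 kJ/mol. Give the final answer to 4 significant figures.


rate = A * exp(-Q / (R*T))
T = 623 + 273.15 = 896.15 K
rate = 9.6573e+10 * exp(-151e3 / (8.314 * 896.15))
rate = 152.4 1/s


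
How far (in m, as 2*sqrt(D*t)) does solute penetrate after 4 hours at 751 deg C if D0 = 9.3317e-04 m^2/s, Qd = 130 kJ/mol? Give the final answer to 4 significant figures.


Step 1: D = D0 * exp(-Qd/(R*T))
T = 1024.15 K
D = 9.3317e-04 * exp(-130e3 / (8.314 * 1024.15)) = 2.18445e-10 m^2/s
Step 2: L = 2*sqrt(D*t)
t = 4 h = 14400 s
L = 2*sqrt(2.18445e-10 * 14400) = 3.547e-03 m


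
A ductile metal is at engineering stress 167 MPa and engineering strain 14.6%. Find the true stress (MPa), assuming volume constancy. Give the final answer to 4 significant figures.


sigma_true = sigma_eng * (1 + epsilon_eng)
sigma_true = 167 * (1 + 0.146)
sigma_true = 191.4 MPa


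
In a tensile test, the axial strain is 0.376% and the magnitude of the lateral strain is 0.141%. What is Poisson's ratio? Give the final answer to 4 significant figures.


nu = -epsilon_lat / epsilon_axial
Lateral strain is contraction (negative), so using magnitudes:
nu = 0.141 / 0.376
nu = 0.375


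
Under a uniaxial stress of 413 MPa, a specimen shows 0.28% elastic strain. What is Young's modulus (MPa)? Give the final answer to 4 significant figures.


E = sigma / epsilon
epsilon = 0.28% = 2.8e-03
E = 413 / 2.8e-03
E = 147500 MPa


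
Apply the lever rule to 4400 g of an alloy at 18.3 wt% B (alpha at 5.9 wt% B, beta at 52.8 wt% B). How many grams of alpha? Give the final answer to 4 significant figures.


f_alpha = (C_beta - C0) / (C_beta - C_alpha)
f_alpha = (52.8 - 18.3) / (52.8 - 5.9) = 0.735608
m_alpha = f_alpha * m_total = 0.735608 * 4400 = 3237 g


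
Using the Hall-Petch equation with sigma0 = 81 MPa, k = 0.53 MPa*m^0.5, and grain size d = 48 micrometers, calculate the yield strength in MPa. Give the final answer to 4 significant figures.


sigma_y = sigma0 + k / sqrt(d)
d = 48 um = 4.8e-05 m
sigma_y = 81 + 0.53 / sqrt(4.8e-05)
sigma_y = 157.5 MPa


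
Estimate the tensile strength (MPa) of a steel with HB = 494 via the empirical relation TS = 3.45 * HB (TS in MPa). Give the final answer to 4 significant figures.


TS (MPa) = 3.45 * HB
TS = 3.45 * 494
TS = 1704 MPa


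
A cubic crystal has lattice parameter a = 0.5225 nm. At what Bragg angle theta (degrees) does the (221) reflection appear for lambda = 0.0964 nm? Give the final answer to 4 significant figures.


d = a / sqrt(h^2+k^2+l^2)
d = 0.5225 / sqrt(9) = 0.174167 nm
lambda = 2*d*sin(theta)  =>  sin(theta) = lambda / (2*d)
sin(theta) = 0.0964 / (2 * 0.174167) = 0.276746
theta = 16.07 deg


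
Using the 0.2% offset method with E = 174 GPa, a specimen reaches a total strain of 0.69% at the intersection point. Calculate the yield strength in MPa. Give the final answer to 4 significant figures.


Offset strain = 0.002
Elastic strain at yield = total_strain - offset = 6.9e-03 - 0.002 = 4.9e-03
sigma_y = E * elastic_strain = 174000 * 4.9e-03
sigma_y = 852.6 MPa


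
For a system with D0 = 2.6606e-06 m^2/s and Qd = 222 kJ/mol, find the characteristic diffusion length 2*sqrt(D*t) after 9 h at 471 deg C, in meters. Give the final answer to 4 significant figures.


Step 1: D = D0 * exp(-Qd/(R*T))
T = 744.15 K
D = 2.6606e-06 * exp(-222e3 / (8.314 * 744.15)) = 6.9409e-22 m^2/s
Step 2: L = 2*sqrt(D*t)
t = 9 h = 32400 s
L = 2*sqrt(6.9409e-22 * 32400) = 9.484e-09 m


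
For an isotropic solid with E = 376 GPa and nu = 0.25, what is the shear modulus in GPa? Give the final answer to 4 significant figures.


G = E / (2*(1+nu))
G = 376 / (2*(1+0.25))
G = 150.4 GPa


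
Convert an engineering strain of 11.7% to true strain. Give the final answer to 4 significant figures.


epsilon_true = ln(1 + epsilon_eng)
epsilon_true = ln(1 + 0.117)
epsilon_true = 0.1106


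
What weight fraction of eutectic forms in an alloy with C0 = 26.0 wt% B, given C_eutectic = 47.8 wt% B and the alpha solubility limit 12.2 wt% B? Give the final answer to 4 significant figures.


f_primary = (C_e - C0) / (C_e - C_alpha_max)
f_primary = (47.8 - 26.0) / (47.8 - 12.2)
f_primary = 0.61236
f_eutectic = 1 - 0.61236 = 0.3876


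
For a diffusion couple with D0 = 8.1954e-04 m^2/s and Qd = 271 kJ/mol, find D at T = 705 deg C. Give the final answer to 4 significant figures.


D = D0 * exp(-Qd / (R*T))
T = 978.15 K
D = 8.1954e-04 * exp(-271e3 / (8.314 * 978.15))
D = 2.762e-18 m^2/s


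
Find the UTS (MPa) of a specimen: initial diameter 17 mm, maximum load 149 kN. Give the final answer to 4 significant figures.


A0 = pi*(d/2)^2 = pi*(17/2)^2 = 226.98 mm^2
UTS = F_max / A0 = 149*1000 / 226.98
UTS = 656.4 MPa


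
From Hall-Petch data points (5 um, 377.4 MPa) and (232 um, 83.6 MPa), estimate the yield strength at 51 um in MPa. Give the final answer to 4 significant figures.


sigma_y = sigma0 + k / sqrt(d)
1/sqrt(d1) = 1/sqrt(5e-06) = 447.214;  1/sqrt(d2) = 65.6532
k = (sigma1 - sigma2) / (1/sqrt(d1) - 1/sqrt(d2)) = (377.4 - 83.6) / (447.214 - 65.6532) = 0.769996 MPa*m^0.5
sigma0 = sigma1 - k/sqrt(d1) = 377.4 - 0.769996*447.214 = 33.0473 MPa
sigma_y(d3) = 33.0473 + 0.769996 / sqrt(5.1e-05) = 140.9 MPa


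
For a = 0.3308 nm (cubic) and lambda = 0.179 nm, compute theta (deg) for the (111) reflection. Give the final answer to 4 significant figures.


d = a / sqrt(h^2+k^2+l^2)
d = 0.3308 / sqrt(3) = 0.190987 nm
lambda = 2*d*sin(theta)  =>  sin(theta) = lambda / (2*d)
sin(theta) = 0.179 / (2 * 0.190987) = 0.468617
theta = 27.94 deg


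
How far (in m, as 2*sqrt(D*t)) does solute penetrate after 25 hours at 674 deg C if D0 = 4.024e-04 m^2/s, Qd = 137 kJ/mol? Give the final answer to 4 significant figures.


Step 1: D = D0 * exp(-Qd/(R*T))
T = 947.15 K
D = 4.024e-04 * exp(-137e3 / (8.314 * 947.15)) = 1.11927e-11 m^2/s
Step 2: L = 2*sqrt(D*t)
t = 25 h = 90000 s
L = 2*sqrt(1.11927e-11 * 90000) = 2.007e-03 m


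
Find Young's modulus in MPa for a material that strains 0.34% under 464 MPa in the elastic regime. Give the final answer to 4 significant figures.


E = sigma / epsilon
epsilon = 0.34% = 3.4e-03
E = 464 / 3.4e-03
E = 136500 MPa


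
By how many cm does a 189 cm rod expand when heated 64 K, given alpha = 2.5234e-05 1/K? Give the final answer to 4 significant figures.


dL = L0 * alpha * dT
dL = 189 * 2.5234e-05 * 64
dL = 0.3052 cm


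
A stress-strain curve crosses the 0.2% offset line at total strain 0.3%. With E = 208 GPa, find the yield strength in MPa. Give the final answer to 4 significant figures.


Offset strain = 0.002
Elastic strain at yield = total_strain - offset = 3e-03 - 0.002 = 1e-03
sigma_y = E * elastic_strain = 208000 * 1e-03
sigma_y = 208 MPa


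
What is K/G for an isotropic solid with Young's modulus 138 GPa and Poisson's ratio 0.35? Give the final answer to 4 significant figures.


G = E / (2*(1+nu))
G = 138 / (2*(1+0.35)) = 51.1111 GPa
K = E / (3*(1-2*nu))
K = 138 / (3*(1-2*0.35)) = 153.333 GPa
K/G = 153.333 / 51.1111 = 3


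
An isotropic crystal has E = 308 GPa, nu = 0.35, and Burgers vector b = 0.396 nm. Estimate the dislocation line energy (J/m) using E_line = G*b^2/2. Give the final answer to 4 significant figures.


Step 1: G = E / (2*(1+nu))
G = 308 / (2*(1+0.35)) = 114.074 GPa = 1.14074e+11 Pa
Step 2: E_line = G*b^2/2
b = 0.396 nm = 3.96e-10 m
E_line = 0.5 * 1.14074e+11 * (3.96e-10)^2 = 8.944e-09 J/m


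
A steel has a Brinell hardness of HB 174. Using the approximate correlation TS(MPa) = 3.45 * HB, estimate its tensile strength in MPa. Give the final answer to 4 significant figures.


TS (MPa) = 3.45 * HB
TS = 3.45 * 174
TS = 600.3 MPa


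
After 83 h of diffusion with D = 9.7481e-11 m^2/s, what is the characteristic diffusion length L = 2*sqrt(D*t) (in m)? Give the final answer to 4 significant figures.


t = 83 hr = 298800 s
Diffusion length = 2*sqrt(D*t)
= 2*sqrt(9.7481e-11 * 298800)
= 0.01079 m


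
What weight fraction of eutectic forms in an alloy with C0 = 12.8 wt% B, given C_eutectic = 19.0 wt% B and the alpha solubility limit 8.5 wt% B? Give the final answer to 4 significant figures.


f_primary = (C_e - C0) / (C_e - C_alpha_max)
f_primary = (19.0 - 12.8) / (19.0 - 8.5)
f_primary = 0.590476
f_eutectic = 1 - 0.590476 = 0.4095


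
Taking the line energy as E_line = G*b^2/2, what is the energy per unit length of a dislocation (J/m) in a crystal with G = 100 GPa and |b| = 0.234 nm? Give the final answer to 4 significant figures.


E = G*b^2/2
b = 0.234 nm = 2.34e-10 m
G = 100 GPa = 1e+11 Pa
E = 0.5 * 1e+11 * (2.34e-10)^2
E = 2.738e-09 J/m


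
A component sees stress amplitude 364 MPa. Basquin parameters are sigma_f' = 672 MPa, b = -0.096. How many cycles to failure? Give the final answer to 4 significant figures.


sigma_a = sigma_f' * (2*Nf)^b
2*Nf = (sigma_a / sigma_f')^(1/b)
2*Nf = (364 / 672)^(1/-0.096)
2*Nf = 593.778
Nf = 296.9 cycles


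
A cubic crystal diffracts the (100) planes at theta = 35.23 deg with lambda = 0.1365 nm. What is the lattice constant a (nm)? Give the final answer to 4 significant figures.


d = lambda / (2*sin(theta))
d = 0.1365 / (2*sin(35.23 deg))
d = 0.118313 nm
a = d * sqrt(h^2+k^2+l^2) = 0.118313 * sqrt(1)
a = 0.1183 nm


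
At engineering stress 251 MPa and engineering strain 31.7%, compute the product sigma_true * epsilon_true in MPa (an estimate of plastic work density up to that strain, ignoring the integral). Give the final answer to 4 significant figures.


sigma_true = sigma_eng * (1 + epsilon_eng)
sigma_true = 251 * (1 + 0.317) = 330.567 MPa
epsilon_true = ln(1 + epsilon_eng)
epsilon_true = ln(1 + 0.317) = 0.275356
sigma_true * epsilon_true = 330.567 * 0.275356 = 91.02 MPa


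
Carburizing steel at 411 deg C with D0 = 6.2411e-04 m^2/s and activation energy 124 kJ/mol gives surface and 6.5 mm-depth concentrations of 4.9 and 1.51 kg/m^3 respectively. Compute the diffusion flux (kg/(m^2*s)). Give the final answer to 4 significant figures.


Step 1: D = D0 * exp(-Qd/(R*T))
T = 411 + 273.15 = 684.15 K
D = 6.2411e-04 * exp(-124e3 / (8.314 * 684.15)) = 2.12597e-13 m^2/s
Step 2: J = D * (C1 - C2) / dx
J = 2.12597e-13 * (4.9 - 1.51) / 6.5e-03
J = 1.109e-10 kg/(m^2*s)


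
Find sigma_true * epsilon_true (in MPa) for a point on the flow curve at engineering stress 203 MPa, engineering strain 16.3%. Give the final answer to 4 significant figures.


sigma_true = sigma_eng * (1 + epsilon_eng)
sigma_true = 203 * (1 + 0.163) = 236.089 MPa
epsilon_true = ln(1 + epsilon_eng)
epsilon_true = ln(1 + 0.163) = 0.151003
sigma_true * epsilon_true = 236.089 * 0.151003 = 35.65 MPa


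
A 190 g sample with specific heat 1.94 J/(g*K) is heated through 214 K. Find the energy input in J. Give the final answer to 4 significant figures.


Q = m * cp * dT
Q = 190 * 1.94 * 214
Q = 78880 J


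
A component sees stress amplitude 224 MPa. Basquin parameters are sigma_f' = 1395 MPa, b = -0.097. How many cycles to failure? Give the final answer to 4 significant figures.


sigma_a = sigma_f' * (2*Nf)^b
2*Nf = (sigma_a / sigma_f')^(1/b)
2*Nf = (224 / 1395)^(1/-0.097)
2*Nf = 1.545e+08
Nf = 7.725e+07 cycles


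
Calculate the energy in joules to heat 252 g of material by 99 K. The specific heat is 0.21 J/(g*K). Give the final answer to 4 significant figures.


Q = m * cp * dT
Q = 252 * 0.21 * 99
Q = 5239 J


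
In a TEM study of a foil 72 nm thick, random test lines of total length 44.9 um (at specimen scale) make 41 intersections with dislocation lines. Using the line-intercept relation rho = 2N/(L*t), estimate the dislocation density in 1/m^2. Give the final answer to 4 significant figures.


rho = 2N / (L * t)
L = 44.9 um = 4.49e-05 m, t = 72 nm = 7.2e-08 m
rho = 2 * 41 / (4.49e-05 * 7.2e-08)
rho = 2.537e+13 1/m^2


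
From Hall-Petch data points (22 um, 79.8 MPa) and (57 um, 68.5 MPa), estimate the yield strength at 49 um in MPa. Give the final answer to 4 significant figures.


sigma_y = sigma0 + k / sqrt(d)
1/sqrt(d1) = 1/sqrt(2.2e-05) = 213.201;  1/sqrt(d2) = 132.453
k = (sigma1 - sigma2) / (1/sqrt(d1) - 1/sqrt(d2)) = (79.8 - 68.5) / (213.201 - 132.453) = 0.139942 MPa*m^0.5
sigma0 = sigma1 - k/sqrt(d1) = 79.8 - 0.139942*213.201 = 49.9642 MPa
sigma_y(d3) = 49.9642 + 0.139942 / sqrt(4.9e-05) = 69.96 MPa


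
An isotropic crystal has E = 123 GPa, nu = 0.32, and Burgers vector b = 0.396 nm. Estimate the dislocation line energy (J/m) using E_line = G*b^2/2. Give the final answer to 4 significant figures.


Step 1: G = E / (2*(1+nu))
G = 123 / (2*(1+0.32)) = 46.5909 GPa = 4.65909e+10 Pa
Step 2: E_line = G*b^2/2
b = 0.396 nm = 3.96e-10 m
E_line = 0.5 * 4.65909e+10 * (3.96e-10)^2 = 3.653e-09 J/m


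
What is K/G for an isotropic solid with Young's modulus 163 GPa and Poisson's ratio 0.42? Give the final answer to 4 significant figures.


G = E / (2*(1+nu))
G = 163 / (2*(1+0.42)) = 57.3944 GPa
K = E / (3*(1-2*nu))
K = 163 / (3*(1-2*0.42)) = 339.583 GPa
K/G = 339.583 / 57.3944 = 5.917


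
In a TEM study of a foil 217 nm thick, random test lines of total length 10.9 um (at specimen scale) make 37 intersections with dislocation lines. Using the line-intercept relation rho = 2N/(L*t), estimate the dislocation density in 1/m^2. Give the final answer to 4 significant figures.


rho = 2N / (L * t)
L = 10.9 um = 1.09e-05 m, t = 217 nm = 2.17e-07 m
rho = 2 * 37 / (1.09e-05 * 2.17e-07)
rho = 3.129e+13 1/m^2


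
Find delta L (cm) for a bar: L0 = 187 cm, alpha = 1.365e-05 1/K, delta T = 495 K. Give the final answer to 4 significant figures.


dL = L0 * alpha * dT
dL = 187 * 1.365e-05 * 495
dL = 1.264 cm


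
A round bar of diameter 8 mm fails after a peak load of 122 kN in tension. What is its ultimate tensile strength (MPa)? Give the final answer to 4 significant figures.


A0 = pi*(d/2)^2 = pi*(8/2)^2 = 50.2655 mm^2
UTS = F_max / A0 = 122*1000 / 50.2655
UTS = 2427 MPa


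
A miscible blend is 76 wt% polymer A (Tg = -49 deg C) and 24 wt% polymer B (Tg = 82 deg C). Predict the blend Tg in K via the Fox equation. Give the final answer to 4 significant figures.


1/Tg = w1/Tg1 + w2/Tg2 (in Kelvin)
Tg1 = 224.15 K, Tg2 = 355.15 K
1/Tg = 0.76/224.15 + 0.24/355.15
Tg = 245.9 K


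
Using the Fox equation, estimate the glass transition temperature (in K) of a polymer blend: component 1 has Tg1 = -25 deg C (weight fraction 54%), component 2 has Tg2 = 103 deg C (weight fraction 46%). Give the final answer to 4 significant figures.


1/Tg = w1/Tg1 + w2/Tg2 (in Kelvin)
Tg1 = 248.15 K, Tg2 = 376.15 K
1/Tg = 0.54/248.15 + 0.46/376.15
Tg = 294.2 K


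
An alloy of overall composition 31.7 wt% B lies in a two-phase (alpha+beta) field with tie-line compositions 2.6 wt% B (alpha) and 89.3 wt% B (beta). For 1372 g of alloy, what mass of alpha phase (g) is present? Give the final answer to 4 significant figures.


f_alpha = (C_beta - C0) / (C_beta - C_alpha)
f_alpha = (89.3 - 31.7) / (89.3 - 2.6) = 0.66436
m_alpha = f_alpha * m_total = 0.66436 * 1372 = 911.5 g


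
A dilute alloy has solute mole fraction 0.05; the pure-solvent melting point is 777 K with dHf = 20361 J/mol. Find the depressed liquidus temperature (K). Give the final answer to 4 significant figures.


dT = R*Tm^2*x / dHf
dT = 8.314 * 777^2 * 0.05 / 20361
dT = 12.326 K
T_new = 777 - 12.326 = 764.7 K


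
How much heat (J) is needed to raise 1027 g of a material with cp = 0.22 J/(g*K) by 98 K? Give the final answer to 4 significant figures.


Q = m * cp * dT
Q = 1027 * 0.22 * 98
Q = 22140 J


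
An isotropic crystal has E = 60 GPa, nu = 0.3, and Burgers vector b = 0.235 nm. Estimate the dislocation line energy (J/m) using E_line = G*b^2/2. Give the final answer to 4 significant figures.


Step 1: G = E / (2*(1+nu))
G = 60 / (2*(1+0.3)) = 23.0769 GPa = 2.30769e+10 Pa
Step 2: E_line = G*b^2/2
b = 0.235 nm = 2.35e-10 m
E_line = 0.5 * 2.30769e+10 * (2.35e-10)^2 = 6.372e-10 J/m


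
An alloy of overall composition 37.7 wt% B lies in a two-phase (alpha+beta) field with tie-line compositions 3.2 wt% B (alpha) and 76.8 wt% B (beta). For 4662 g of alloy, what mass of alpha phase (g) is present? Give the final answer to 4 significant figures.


f_alpha = (C_beta - C0) / (C_beta - C_alpha)
f_alpha = (76.8 - 37.7) / (76.8 - 3.2) = 0.53125
m_alpha = f_alpha * m_total = 0.53125 * 4662 = 2477 g


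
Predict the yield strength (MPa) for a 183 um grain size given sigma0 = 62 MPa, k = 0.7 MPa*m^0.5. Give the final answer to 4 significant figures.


sigma_y = sigma0 + k / sqrt(d)
d = 183 um = 1.83e-04 m
sigma_y = 62 + 0.7 / sqrt(1.83e-04)
sigma_y = 113.7 MPa


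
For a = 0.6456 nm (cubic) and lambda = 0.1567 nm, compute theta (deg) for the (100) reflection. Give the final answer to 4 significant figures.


d = a / sqrt(h^2+k^2+l^2)
d = 0.6456 / sqrt(1) = 0.6456 nm
lambda = 2*d*sin(theta)  =>  sin(theta) = lambda / (2*d)
sin(theta) = 0.1567 / (2 * 0.6456) = 0.12136
theta = 6.971 deg


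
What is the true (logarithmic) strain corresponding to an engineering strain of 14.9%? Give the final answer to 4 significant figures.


epsilon_true = ln(1 + epsilon_eng)
epsilon_true = ln(1 + 0.149)
epsilon_true = 0.1389


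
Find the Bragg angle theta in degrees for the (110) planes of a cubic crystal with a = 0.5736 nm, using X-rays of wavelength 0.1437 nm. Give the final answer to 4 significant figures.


d = a / sqrt(h^2+k^2+l^2)
d = 0.5736 / sqrt(2) = 0.405596 nm
lambda = 2*d*sin(theta)  =>  sin(theta) = lambda / (2*d)
sin(theta) = 0.1437 / (2 * 0.405596) = 0.177147
theta = 10.2 deg


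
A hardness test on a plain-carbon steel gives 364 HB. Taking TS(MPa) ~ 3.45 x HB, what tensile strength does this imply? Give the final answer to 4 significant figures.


TS (MPa) = 3.45 * HB
TS = 3.45 * 364
TS = 1256 MPa


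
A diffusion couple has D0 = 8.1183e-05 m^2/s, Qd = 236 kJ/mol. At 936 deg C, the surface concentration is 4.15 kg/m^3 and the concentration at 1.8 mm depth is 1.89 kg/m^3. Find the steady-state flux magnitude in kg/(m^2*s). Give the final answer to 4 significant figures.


Step 1: D = D0 * exp(-Qd/(R*T))
T = 936 + 273.15 = 1209.15 K
D = 8.1183e-05 * exp(-236e3 / (8.314 * 1209.15)) = 5.17633e-15 m^2/s
Step 2: J = D * (C1 - C2) / dx
J = 5.17633e-15 * (4.15 - 1.89) / 1.8e-03
J = 6.499e-12 kg/(m^2*s)


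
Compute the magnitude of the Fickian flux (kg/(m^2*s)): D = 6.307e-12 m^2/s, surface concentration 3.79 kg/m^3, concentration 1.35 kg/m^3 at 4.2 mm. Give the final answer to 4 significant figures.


J = -D * (dC/dx) = D * (C1 - C2) / dx
J = 6.307e-12 * (3.79 - 1.35) / 4.2e-03
J = 3.664e-09 kg/(m^2*s)


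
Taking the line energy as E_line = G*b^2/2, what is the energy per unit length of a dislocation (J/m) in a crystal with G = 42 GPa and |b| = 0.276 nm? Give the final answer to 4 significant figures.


E = G*b^2/2
b = 0.276 nm = 2.76e-10 m
G = 42 GPa = 4.2e+10 Pa
E = 0.5 * 4.2e+10 * (2.76e-10)^2
E = 1.6e-09 J/m


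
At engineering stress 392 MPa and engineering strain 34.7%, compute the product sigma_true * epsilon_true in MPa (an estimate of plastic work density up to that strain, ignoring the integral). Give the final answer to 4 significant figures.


sigma_true = sigma_eng * (1 + epsilon_eng)
sigma_true = 392 * (1 + 0.347) = 528.024 MPa
epsilon_true = ln(1 + epsilon_eng)
epsilon_true = ln(1 + 0.347) = 0.29788
sigma_true * epsilon_true = 528.024 * 0.29788 = 157.3 MPa


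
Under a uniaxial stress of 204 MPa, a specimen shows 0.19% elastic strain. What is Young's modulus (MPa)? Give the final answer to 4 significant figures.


E = sigma / epsilon
epsilon = 0.19% = 1.9e-03
E = 204 / 1.9e-03
E = 107400 MPa


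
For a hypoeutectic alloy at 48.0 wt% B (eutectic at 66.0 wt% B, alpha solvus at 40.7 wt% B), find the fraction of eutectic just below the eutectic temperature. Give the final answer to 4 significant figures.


f_primary = (C_e - C0) / (C_e - C_alpha_max)
f_primary = (66.0 - 48.0) / (66.0 - 40.7)
f_primary = 0.711462
f_eutectic = 1 - 0.711462 = 0.2885


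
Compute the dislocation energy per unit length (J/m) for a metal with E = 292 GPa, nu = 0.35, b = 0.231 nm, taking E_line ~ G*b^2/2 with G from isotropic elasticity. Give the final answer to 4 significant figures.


Step 1: G = E / (2*(1+nu))
G = 292 / (2*(1+0.35)) = 108.148 GPa = 1.08148e+11 Pa
Step 2: E_line = G*b^2/2
b = 0.231 nm = 2.31e-10 m
E_line = 0.5 * 1.08148e+11 * (2.31e-10)^2 = 2.885e-09 J/m


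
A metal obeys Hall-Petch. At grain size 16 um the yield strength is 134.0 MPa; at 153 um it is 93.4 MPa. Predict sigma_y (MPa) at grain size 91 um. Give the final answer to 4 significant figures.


sigma_y = sigma0 + k / sqrt(d)
1/sqrt(d1) = 1/sqrt(1.6e-05) = 250;  1/sqrt(d2) = 80.8452
k = (sigma1 - sigma2) / (1/sqrt(d1) - 1/sqrt(d2)) = (134.0 - 93.4) / (250 - 80.8452) = 0.240017 MPa*m^0.5
sigma0 = sigma1 - k/sqrt(d1) = 134.0 - 0.240017*250 = 73.9958 MPa
sigma_y(d3) = 73.9958 + 0.240017 / sqrt(9.1e-05) = 99.16 MPa


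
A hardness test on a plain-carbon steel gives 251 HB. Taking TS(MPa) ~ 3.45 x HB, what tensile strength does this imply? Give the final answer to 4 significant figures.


TS (MPa) = 3.45 * HB
TS = 3.45 * 251
TS = 866 MPa


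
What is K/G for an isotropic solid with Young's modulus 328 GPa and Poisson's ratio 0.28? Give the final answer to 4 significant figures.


G = E / (2*(1+nu))
G = 328 / (2*(1+0.28)) = 128.125 GPa
K = E / (3*(1-2*nu))
K = 328 / (3*(1-2*0.28)) = 248.485 GPa
K/G = 248.485 / 128.125 = 1.939


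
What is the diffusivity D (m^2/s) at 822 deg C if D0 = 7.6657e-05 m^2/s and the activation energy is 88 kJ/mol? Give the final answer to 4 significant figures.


D = D0 * exp(-Qd / (R*T))
T = 1095.15 K
D = 7.6657e-05 * exp(-88e3 / (8.314 * 1095.15))
D = 4.865e-09 m^2/s


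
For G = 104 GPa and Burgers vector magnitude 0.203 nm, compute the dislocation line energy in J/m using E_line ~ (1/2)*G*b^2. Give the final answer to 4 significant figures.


E = G*b^2/2
b = 0.203 nm = 2.03e-10 m
G = 104 GPa = 1.04e+11 Pa
E = 0.5 * 1.04e+11 * (2.03e-10)^2
E = 2.143e-09 J/m


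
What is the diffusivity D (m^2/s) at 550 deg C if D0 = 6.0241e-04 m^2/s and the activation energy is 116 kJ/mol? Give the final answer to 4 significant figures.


D = D0 * exp(-Qd / (R*T))
T = 823.15 K
D = 6.0241e-04 * exp(-116e3 / (8.314 * 823.15))
D = 2.622e-11 m^2/s


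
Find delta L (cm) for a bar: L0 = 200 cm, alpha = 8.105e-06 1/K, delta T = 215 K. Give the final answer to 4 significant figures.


dL = L0 * alpha * dT
dL = 200 * 8.105e-06 * 215
dL = 0.3485 cm


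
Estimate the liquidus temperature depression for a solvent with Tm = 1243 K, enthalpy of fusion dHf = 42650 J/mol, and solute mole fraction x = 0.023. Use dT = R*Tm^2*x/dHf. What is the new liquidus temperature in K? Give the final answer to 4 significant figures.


dT = R*Tm^2*x / dHf
dT = 8.314 * 1243^2 * 0.023 / 42650
dT = 6.92725 K
T_new = 1243 - 6.92725 = 1236 K


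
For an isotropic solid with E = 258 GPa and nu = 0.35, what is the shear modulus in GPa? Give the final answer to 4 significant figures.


G = E / (2*(1+nu))
G = 258 / (2*(1+0.35))
G = 95.56 GPa


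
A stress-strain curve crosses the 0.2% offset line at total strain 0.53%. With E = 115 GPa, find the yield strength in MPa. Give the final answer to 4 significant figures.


Offset strain = 0.002
Elastic strain at yield = total_strain - offset = 5.3e-03 - 0.002 = 3.3e-03
sigma_y = E * elastic_strain = 115000 * 3.3e-03
sigma_y = 379.5 MPa


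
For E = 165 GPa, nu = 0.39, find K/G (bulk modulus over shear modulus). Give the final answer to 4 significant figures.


G = E / (2*(1+nu))
G = 165 / (2*(1+0.39)) = 59.3525 GPa
K = E / (3*(1-2*nu))
K = 165 / (3*(1-2*0.39)) = 250 GPa
K/G = 250 / 59.3525 = 4.212


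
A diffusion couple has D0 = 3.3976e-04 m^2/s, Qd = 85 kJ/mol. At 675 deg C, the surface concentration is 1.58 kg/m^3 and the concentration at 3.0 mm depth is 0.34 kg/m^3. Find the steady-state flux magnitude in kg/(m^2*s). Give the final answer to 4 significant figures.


Step 1: D = D0 * exp(-Qd/(R*T))
T = 675 + 273.15 = 948.15 K
D = 3.3976e-04 * exp(-85e3 / (8.314 * 948.15)) = 7.05112e-09 m^2/s
Step 2: J = D * (C1 - C2) / dx
J = 7.05112e-09 * (1.58 - 0.34) / 3e-03
J = 2.914e-06 kg/(m^2*s)


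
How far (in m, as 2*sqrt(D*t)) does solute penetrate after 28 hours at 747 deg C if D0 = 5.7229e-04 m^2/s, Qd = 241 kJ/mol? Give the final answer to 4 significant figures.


Step 1: D = D0 * exp(-Qd/(R*T))
T = 1020.15 K
D = 5.7229e-04 * exp(-241e3 / (8.314 * 1020.15)) = 2.61379e-16 m^2/s
Step 2: L = 2*sqrt(D*t)
t = 28 h = 100800 s
L = 2*sqrt(2.61379e-16 * 100800) = 1.027e-05 m


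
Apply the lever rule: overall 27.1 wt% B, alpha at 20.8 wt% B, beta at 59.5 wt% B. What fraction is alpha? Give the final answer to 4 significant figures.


f_alpha = (C_beta - C0) / (C_beta - C_alpha)
f_alpha = (59.5 - 27.1) / (59.5 - 20.8)
f_alpha = 0.8372


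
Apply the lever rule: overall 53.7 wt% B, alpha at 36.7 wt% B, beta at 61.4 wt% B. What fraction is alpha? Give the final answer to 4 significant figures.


f_alpha = (C_beta - C0) / (C_beta - C_alpha)
f_alpha = (61.4 - 53.7) / (61.4 - 36.7)
f_alpha = 0.3117


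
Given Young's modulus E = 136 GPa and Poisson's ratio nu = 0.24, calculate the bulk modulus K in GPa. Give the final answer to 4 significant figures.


K = E / (3*(1-2*nu))
K = 136 / (3*(1-2*0.24))
K = 87.18 GPa


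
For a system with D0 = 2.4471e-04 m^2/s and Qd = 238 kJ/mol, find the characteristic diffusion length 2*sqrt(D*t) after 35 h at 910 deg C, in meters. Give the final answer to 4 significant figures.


Step 1: D = D0 * exp(-Qd/(R*T))
T = 1183.15 K
D = 2.4471e-04 * exp(-238e3 / (8.314 * 1183.15)) = 7.60082e-15 m^2/s
Step 2: L = 2*sqrt(D*t)
t = 35 h = 126000 s
L = 2*sqrt(7.60082e-15 * 126000) = 6.189e-05 m


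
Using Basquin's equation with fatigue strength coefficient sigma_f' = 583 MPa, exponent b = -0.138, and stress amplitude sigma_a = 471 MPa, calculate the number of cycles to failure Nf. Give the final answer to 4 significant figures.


sigma_a = sigma_f' * (2*Nf)^b
2*Nf = (sigma_a / sigma_f')^(1/b)
2*Nf = (471 / 583)^(1/-0.138)
2*Nf = 4.69202
Nf = 2.346 cycles


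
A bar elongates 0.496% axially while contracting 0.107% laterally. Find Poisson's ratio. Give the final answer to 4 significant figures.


nu = -epsilon_lat / epsilon_axial
Lateral strain is contraction (negative), so using magnitudes:
nu = 0.107 / 0.496
nu = 0.2157


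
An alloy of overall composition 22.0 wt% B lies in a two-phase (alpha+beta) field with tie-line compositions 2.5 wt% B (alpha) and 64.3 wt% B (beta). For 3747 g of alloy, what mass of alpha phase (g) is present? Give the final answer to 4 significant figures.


f_alpha = (C_beta - C0) / (C_beta - C_alpha)
f_alpha = (64.3 - 22.0) / (64.3 - 2.5) = 0.684466
m_alpha = f_alpha * m_total = 0.684466 * 3747 = 2565 g


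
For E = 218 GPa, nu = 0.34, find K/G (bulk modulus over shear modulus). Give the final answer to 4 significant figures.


G = E / (2*(1+nu))
G = 218 / (2*(1+0.34)) = 81.3433 GPa
K = E / (3*(1-2*nu))
K = 218 / (3*(1-2*0.34)) = 227.083 GPa
K/G = 227.083 / 81.3433 = 2.792


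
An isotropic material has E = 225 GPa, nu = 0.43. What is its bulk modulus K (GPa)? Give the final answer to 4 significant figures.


K = E / (3*(1-2*nu))
K = 225 / (3*(1-2*0.43))
K = 535.7 GPa


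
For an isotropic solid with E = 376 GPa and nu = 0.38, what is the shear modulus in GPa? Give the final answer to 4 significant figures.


G = E / (2*(1+nu))
G = 376 / (2*(1+0.38))
G = 136.2 GPa


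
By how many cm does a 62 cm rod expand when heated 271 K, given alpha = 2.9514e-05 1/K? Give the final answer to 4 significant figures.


dL = L0 * alpha * dT
dL = 62 * 2.9514e-05 * 271
dL = 0.4959 cm


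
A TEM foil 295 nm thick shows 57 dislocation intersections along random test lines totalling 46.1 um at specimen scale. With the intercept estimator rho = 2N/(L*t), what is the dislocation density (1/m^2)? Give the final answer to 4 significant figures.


rho = 2N / (L * t)
L = 46.1 um = 4.61e-05 m, t = 295 nm = 2.95e-07 m
rho = 2 * 57 / (4.61e-05 * 2.95e-07)
rho = 8.383e+12 1/m^2


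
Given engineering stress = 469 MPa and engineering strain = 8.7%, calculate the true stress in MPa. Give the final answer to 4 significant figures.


sigma_true = sigma_eng * (1 + epsilon_eng)
sigma_true = 469 * (1 + 0.087)
sigma_true = 509.8 MPa


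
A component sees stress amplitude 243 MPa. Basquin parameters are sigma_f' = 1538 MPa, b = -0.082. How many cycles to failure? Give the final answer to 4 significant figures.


sigma_a = sigma_f' * (2*Nf)^b
2*Nf = (sigma_a / sigma_f')^(1/b)
2*Nf = (243 / 1538)^(1/-0.082)
2*Nf = 5.92327e+09
Nf = 2.962e+09 cycles


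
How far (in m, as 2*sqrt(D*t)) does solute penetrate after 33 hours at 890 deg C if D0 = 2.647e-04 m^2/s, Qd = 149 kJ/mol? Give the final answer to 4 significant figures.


Step 1: D = D0 * exp(-Qd/(R*T))
T = 1163.15 K
D = 2.647e-04 * exp(-149e3 / (8.314 * 1163.15)) = 5.38559e-11 m^2/s
Step 2: L = 2*sqrt(D*t)
t = 33 h = 118800 s
L = 2*sqrt(5.38559e-11 * 118800) = 5.059e-03 m


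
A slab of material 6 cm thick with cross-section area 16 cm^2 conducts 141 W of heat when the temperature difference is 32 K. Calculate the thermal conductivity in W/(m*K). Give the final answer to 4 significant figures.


k = Q*L / (A*dT)
L = 0.06 m, A = 1.6e-03 m^2
k = 141 * 0.06 / (1.6e-03 * 32)
k = 165.2 W/(m*K)


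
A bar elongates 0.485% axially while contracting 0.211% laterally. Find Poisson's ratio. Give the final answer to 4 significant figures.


nu = -epsilon_lat / epsilon_axial
Lateral strain is contraction (negative), so using magnitudes:
nu = 0.211 / 0.485
nu = 0.4351


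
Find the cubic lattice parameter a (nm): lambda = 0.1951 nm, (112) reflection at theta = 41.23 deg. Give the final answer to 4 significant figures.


d = lambda / (2*sin(theta))
d = 0.1951 / (2*sin(41.23 deg))
d = 0.148009 nm
a = d * sqrt(h^2+k^2+l^2) = 0.148009 * sqrt(6)
a = 0.3625 nm


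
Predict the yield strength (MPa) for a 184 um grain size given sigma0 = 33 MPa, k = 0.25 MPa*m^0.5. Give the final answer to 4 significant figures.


sigma_y = sigma0 + k / sqrt(d)
d = 184 um = 1.84e-04 m
sigma_y = 33 + 0.25 / sqrt(1.84e-04)
sigma_y = 51.43 MPa


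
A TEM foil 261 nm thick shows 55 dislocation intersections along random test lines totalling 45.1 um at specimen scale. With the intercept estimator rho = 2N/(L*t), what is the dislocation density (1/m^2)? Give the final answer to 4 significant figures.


rho = 2N / (L * t)
L = 45.1 um = 4.51e-05 m, t = 261 nm = 2.61e-07 m
rho = 2 * 55 / (4.51e-05 * 2.61e-07)
rho = 9.345e+12 1/m^2


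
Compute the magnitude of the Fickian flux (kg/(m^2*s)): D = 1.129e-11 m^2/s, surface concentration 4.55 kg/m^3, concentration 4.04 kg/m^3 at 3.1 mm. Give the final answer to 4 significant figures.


J = -D * (dC/dx) = D * (C1 - C2) / dx
J = 1.129e-11 * (4.55 - 4.04) / 3.1e-03
J = 1.857e-09 kg/(m^2*s)


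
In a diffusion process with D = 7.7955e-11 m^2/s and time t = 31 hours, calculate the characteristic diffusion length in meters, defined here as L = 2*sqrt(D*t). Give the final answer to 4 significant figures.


t = 31 hr = 111600 s
Diffusion length = 2*sqrt(D*t)
= 2*sqrt(7.7955e-11 * 111600)
= 5.899e-03 m


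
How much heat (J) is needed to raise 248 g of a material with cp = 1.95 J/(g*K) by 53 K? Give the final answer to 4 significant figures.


Q = m * cp * dT
Q = 248 * 1.95 * 53
Q = 25630 J


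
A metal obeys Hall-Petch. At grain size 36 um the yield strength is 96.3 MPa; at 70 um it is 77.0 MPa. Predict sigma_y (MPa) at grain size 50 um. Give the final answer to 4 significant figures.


sigma_y = sigma0 + k / sqrt(d)
1/sqrt(d1) = 1/sqrt(3.6e-05) = 166.667;  1/sqrt(d2) = 119.523
k = (sigma1 - sigma2) / (1/sqrt(d1) - 1/sqrt(d2)) = (96.3 - 77.0) / (166.667 - 119.523) = 0.409386 MPa*m^0.5
sigma0 = sigma1 - k/sqrt(d1) = 96.3 - 0.409386*166.667 = 28.069 MPa
sigma_y(d3) = 28.069 + 0.409386 / sqrt(5e-05) = 85.96 MPa


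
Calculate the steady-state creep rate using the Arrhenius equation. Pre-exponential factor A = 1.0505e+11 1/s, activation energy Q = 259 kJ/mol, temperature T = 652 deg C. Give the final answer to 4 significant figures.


rate = A * exp(-Q / (R*T))
T = 652 + 273.15 = 925.15 K
rate = 1.0505e+11 * exp(-259e3 / (8.314 * 925.15))
rate = 2.498e-04 1/s


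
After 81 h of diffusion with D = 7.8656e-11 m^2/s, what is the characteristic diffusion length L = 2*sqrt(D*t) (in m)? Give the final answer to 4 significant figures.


t = 81 hr = 291600 s
Diffusion length = 2*sqrt(D*t)
= 2*sqrt(7.8656e-11 * 291600)
= 9.578e-03 m


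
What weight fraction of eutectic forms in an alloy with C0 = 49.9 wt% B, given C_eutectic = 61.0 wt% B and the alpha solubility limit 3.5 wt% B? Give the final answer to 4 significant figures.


f_primary = (C_e - C0) / (C_e - C_alpha_max)
f_primary = (61.0 - 49.9) / (61.0 - 3.5)
f_primary = 0.193043
f_eutectic = 1 - 0.193043 = 0.807


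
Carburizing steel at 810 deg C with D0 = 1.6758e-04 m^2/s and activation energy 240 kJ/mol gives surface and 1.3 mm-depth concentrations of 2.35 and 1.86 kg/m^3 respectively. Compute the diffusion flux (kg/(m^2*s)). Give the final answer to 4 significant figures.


Step 1: D = D0 * exp(-Qd/(R*T))
T = 810 + 273.15 = 1083.15 K
D = 1.6758e-04 * exp(-240e3 / (8.314 * 1083.15)) = 4.46543e-16 m^2/s
Step 2: J = D * (C1 - C2) / dx
J = 4.46543e-16 * (2.35 - 1.86) / 1.3e-03
J = 1.683e-13 kg/(m^2*s)


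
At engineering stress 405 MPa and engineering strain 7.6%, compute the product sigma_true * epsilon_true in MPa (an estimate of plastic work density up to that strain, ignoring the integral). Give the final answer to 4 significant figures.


sigma_true = sigma_eng * (1 + epsilon_eng)
sigma_true = 405 * (1 + 0.076) = 435.78 MPa
epsilon_true = ln(1 + epsilon_eng)
epsilon_true = ln(1 + 0.076) = 0.0732505
sigma_true * epsilon_true = 435.78 * 0.0732505 = 31.92 MPa


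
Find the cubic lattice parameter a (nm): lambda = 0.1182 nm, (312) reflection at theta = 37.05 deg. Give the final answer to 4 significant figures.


d = lambda / (2*sin(theta))
d = 0.1182 / (2*sin(37.05 deg))
d = 0.0980894 nm
a = d * sqrt(h^2+k^2+l^2) = 0.0980894 * sqrt(14)
a = 0.367 nm


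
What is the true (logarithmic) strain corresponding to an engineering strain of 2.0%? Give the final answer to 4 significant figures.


epsilon_true = ln(1 + epsilon_eng)
epsilon_true = ln(1 + 0.02)
epsilon_true = 0.0198


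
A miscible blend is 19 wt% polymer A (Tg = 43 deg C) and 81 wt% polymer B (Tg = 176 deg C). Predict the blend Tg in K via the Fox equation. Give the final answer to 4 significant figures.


1/Tg = w1/Tg1 + w2/Tg2 (in Kelvin)
Tg1 = 316.15 K, Tg2 = 449.15 K
1/Tg = 0.19/316.15 + 0.81/449.15
Tg = 415.9 K


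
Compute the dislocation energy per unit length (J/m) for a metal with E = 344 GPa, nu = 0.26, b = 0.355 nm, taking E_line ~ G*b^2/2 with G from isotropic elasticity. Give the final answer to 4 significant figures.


Step 1: G = E / (2*(1+nu))
G = 344 / (2*(1+0.26)) = 136.508 GPa = 1.36508e+11 Pa
Step 2: E_line = G*b^2/2
b = 0.355 nm = 3.55e-10 m
E_line = 0.5 * 1.36508e+11 * (3.55e-10)^2 = 8.602e-09 J/m


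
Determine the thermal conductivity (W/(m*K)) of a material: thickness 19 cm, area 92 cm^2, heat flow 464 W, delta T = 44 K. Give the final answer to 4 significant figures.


k = Q*L / (A*dT)
L = 0.19 m, A = 9.2e-03 m^2
k = 464 * 0.19 / (9.2e-03 * 44)
k = 217.8 W/(m*K)


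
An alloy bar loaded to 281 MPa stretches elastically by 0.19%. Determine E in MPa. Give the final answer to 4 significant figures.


E = sigma / epsilon
epsilon = 0.19% = 1.9e-03
E = 281 / 1.9e-03
E = 147900 MPa


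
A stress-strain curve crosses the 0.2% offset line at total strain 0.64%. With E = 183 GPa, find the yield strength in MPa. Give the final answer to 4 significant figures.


Offset strain = 0.002
Elastic strain at yield = total_strain - offset = 6.4e-03 - 0.002 = 4.4e-03
sigma_y = E * elastic_strain = 183000 * 4.4e-03
sigma_y = 805.2 MPa


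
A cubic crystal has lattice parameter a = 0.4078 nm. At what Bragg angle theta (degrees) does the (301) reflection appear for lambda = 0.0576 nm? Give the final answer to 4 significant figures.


d = a / sqrt(h^2+k^2+l^2)
d = 0.4078 / sqrt(10) = 0.128958 nm
lambda = 2*d*sin(theta)  =>  sin(theta) = lambda / (2*d)
sin(theta) = 0.0576 / (2 * 0.128958) = 0.223329
theta = 12.9 deg


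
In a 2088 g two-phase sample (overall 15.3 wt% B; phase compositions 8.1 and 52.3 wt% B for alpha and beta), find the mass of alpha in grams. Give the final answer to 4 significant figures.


f_alpha = (C_beta - C0) / (C_beta - C_alpha)
f_alpha = (52.3 - 15.3) / (52.3 - 8.1) = 0.837104
m_alpha = f_alpha * m_total = 0.837104 * 2088 = 1748 g


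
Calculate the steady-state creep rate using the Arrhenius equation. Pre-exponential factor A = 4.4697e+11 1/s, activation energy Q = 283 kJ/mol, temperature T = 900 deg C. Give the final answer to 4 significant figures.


rate = A * exp(-Q / (R*T))
T = 900 + 273.15 = 1173.15 K
rate = 4.4697e+11 * exp(-283e3 / (8.314 * 1173.15))
rate = 0.112 1/s


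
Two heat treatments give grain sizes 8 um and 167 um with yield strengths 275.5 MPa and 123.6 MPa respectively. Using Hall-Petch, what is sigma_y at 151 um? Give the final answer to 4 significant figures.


sigma_y = sigma0 + k / sqrt(d)
1/sqrt(d1) = 1/sqrt(8e-06) = 353.553;  1/sqrt(d2) = 77.3823
k = (sigma1 - sigma2) / (1/sqrt(d1) - 1/sqrt(d2)) = (275.5 - 123.6) / (353.553 - 77.3823) = 0.550021 MPa*m^0.5
sigma0 = sigma1 - k/sqrt(d1) = 275.5 - 0.550021*353.553 = 81.0381 MPa
sigma_y(d3) = 81.0381 + 0.550021 / sqrt(1.51e-04) = 125.8 MPa
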